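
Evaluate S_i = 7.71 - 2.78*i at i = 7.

S_7 = 7.71 + -2.78*7 = 7.71 + -19.46 = -11.75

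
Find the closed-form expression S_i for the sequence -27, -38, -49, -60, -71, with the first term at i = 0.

Check differences: -38 - -27 = -11
-49 - -38 = -11
Common difference d = -11.
First term a = -27.
Formula: S_i = -27 - 11*i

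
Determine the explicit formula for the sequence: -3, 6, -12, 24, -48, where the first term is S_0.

Check ratios: 6 / -3 = -2.0
Common ratio r = -2.
First term a = -3.
Formula: S_i = -3 * (-2)^i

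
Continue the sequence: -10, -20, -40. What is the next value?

Ratios: -20 / -10 = 2.0
This is a geometric sequence with common ratio r = 2.
Next term = -40 * 2 = -80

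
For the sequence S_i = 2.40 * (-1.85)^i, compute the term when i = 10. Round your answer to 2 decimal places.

S_10 = 2.4 * (-1.85)^10 ≈ 2.4 * 469.5883 ≈ 1127.01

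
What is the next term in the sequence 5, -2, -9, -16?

Differences: -2 - 5 = -7
This is an arithmetic sequence with common difference d = -7.
Next term = -16 + -7 = -23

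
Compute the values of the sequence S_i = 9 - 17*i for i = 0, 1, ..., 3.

This is an arithmetic sequence.
i=0: S_0 = 9 + -17*0 = 9
i=1: S_1 = 9 + -17*1 = -8
i=2: S_2 = 9 + -17*2 = -25
i=3: S_3 = 9 + -17*3 = -42
The first 4 terms are: [9, -8, -25, -42]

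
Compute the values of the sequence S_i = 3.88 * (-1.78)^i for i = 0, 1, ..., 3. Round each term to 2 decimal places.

This is a geometric sequence.
i=0: S_0 = 3.88 * (-1.78)^0 = 3.88
i=1: S_1 = 3.88 * (-1.78)^1 ≈ -6.91
i=2: S_2 = 3.88 * (-1.78)^2 ≈ 12.29
i=3: S_3 = 3.88 * (-1.78)^3 ≈ -21.88
The first 4 terms are: [3.88, -6.91, 12.29, -21.88]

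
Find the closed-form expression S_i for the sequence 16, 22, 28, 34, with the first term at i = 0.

Check differences: 22 - 16 = 6
28 - 22 = 6
Common difference d = 6.
First term a = 16.
Formula: S_i = 16 + 6*i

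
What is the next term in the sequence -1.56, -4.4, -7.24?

Differences: -4.4 - -1.56 = -2.84
This is an arithmetic sequence with common difference d = -2.84.
Next term = -7.24 + -2.84 = -10.08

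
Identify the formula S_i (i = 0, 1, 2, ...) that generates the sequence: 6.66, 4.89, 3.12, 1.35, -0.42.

Check differences: 4.89 - 6.66 = -1.77
3.12 - 4.89 = -1.77
Common difference d = -1.77.
First term a = 6.66.
Formula: S_i = 6.66 - 1.77*i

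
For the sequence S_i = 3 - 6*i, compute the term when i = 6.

S_6 = 3 + -6*6 = 3 + -36 = -33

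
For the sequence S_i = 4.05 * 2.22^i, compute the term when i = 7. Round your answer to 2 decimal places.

S_7 = 4.05 * 2.22^7 ≈ 4.05 * 265.7485 ≈ 1076.28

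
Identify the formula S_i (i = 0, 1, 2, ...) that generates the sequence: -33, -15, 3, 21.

Check differences: -15 - -33 = 18
3 - -15 = 18
Common difference d = 18.
First term a = -33.
Formula: S_i = -33 + 18*i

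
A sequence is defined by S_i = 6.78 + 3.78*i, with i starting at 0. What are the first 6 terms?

This is an arithmetic sequence.
i=0: S_0 = 6.78 + 3.78*0 = 6.78
i=1: S_1 = 6.78 + 3.78*1 = 10.56
i=2: S_2 = 6.78 + 3.78*2 = 14.34
i=3: S_3 = 6.78 + 3.78*3 = 18.12
i=4: S_4 = 6.78 + 3.78*4 = 21.9
i=5: S_5 = 6.78 + 3.78*5 = 25.68
The first 6 terms are: [6.78, 10.56, 14.34, 18.12, 21.9, 25.68]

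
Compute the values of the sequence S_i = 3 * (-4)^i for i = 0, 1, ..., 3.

This is a geometric sequence.
i=0: S_0 = 3 * (-4)^0 = 3
i=1: S_1 = 3 * (-4)^1 = -12
i=2: S_2 = 3 * (-4)^2 = 48
i=3: S_3 = 3 * (-4)^3 = -192
The first 4 terms are: [3, -12, 48, -192]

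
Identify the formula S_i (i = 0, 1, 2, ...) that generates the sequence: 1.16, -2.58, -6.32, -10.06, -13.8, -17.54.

Check differences: -2.58 - 1.16 = -3.74
-6.32 - -2.58 = -3.74
Common difference d = -3.74.
First term a = 1.16.
Formula: S_i = 1.16 - 3.74*i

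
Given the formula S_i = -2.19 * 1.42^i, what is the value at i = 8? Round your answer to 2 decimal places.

S_8 = -2.19 * 1.42^8 ≈ -2.19 * 16.5313 ≈ -36.2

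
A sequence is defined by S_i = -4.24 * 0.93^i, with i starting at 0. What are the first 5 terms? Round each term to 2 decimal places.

This is a geometric sequence.
i=0: S_0 = -4.24 * 0.93^0 = -4.24
i=1: S_1 = -4.24 * 0.93^1 ≈ -3.94
i=2: S_2 = -4.24 * 0.93^2 ≈ -3.67
i=3: S_3 = -4.24 * 0.93^3 ≈ -3.41
i=4: S_4 = -4.24 * 0.93^4 ≈ -3.17
The first 5 terms are: [-4.24, -3.94, -3.67, -3.41, -3.17]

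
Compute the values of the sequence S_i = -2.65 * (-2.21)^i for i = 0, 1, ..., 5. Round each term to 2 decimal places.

This is a geometric sequence.
i=0: S_0 = -2.65 * (-2.21)^0 = -2.65
i=1: S_1 = -2.65 * (-2.21)^1 ≈ 5.86
i=2: S_2 = -2.65 * (-2.21)^2 ≈ -12.94
i=3: S_3 = -2.65 * (-2.21)^3 ≈ 28.6
i=4: S_4 = -2.65 * (-2.21)^4 ≈ -63.21
i=5: S_5 = -2.65 * (-2.21)^5 ≈ 139.7
The first 6 terms are: [-2.65, 5.86, -12.94, 28.6, -63.21, 139.7]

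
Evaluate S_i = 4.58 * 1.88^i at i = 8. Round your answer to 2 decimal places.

S_8 = 4.58 * 1.88^8 ≈ 4.58 * 156.0496 ≈ 714.71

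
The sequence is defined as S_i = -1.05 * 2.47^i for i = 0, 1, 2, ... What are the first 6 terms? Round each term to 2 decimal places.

This is a geometric sequence.
i=0: S_0 = -1.05 * 2.47^0 = -1.05
i=1: S_1 = -1.05 * 2.47^1 ≈ -2.59
i=2: S_2 = -1.05 * 2.47^2 ≈ -6.41
i=3: S_3 = -1.05 * 2.47^3 ≈ -15.82
i=4: S_4 = -1.05 * 2.47^4 ≈ -39.08
i=5: S_5 = -1.05 * 2.47^5 ≈ -96.53
The first 6 terms are: [-1.05, -2.59, -6.41, -15.82, -39.08, -96.53]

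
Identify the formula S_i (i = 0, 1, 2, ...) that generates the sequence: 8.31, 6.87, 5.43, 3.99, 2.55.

Check differences: 6.87 - 8.31 = -1.44
5.43 - 6.87 = -1.44
Common difference d = -1.44.
First term a = 8.31.
Formula: S_i = 8.31 - 1.44*i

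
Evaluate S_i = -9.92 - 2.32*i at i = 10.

S_10 = -9.92 + -2.32*10 = -9.92 + -23.2 = -33.12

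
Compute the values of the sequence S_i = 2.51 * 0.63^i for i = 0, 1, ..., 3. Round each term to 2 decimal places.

This is a geometric sequence.
i=0: S_0 = 2.51 * 0.63^0 = 2.51
i=1: S_1 = 2.51 * 0.63^1 ≈ 1.58
i=2: S_2 = 2.51 * 0.63^2 ≈ 1.0
i=3: S_3 = 2.51 * 0.63^3 ≈ 0.63
The first 4 terms are: [2.51, 1.58, 1.0, 0.63]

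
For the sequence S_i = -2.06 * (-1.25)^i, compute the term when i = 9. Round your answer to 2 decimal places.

S_9 = -2.06 * (-1.25)^9 ≈ -2.06 * -7.4506 ≈ 15.35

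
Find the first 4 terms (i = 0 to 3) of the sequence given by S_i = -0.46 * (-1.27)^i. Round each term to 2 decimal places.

This is a geometric sequence.
i=0: S_0 = -0.46 * (-1.27)^0 = -0.46
i=1: S_1 = -0.46 * (-1.27)^1 ≈ 0.58
i=2: S_2 = -0.46 * (-1.27)^2 ≈ -0.74
i=3: S_3 = -0.46 * (-1.27)^3 ≈ 0.94
The first 4 terms are: [-0.46, 0.58, -0.74, 0.94]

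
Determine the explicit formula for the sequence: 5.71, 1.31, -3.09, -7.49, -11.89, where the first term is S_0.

Check differences: 1.31 - 5.71 = -4.4
-3.09 - 1.31 = -4.4
Common difference d = -4.4.
First term a = 5.71.
Formula: S_i = 5.71 - 4.40*i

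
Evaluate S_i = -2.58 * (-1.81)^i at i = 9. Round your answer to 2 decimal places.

S_9 = -2.58 * (-1.81)^9 ≈ -2.58 * -208.5005 ≈ 537.93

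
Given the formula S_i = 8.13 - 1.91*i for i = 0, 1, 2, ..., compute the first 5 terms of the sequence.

This is an arithmetic sequence.
i=0: S_0 = 8.13 + -1.91*0 = 8.13
i=1: S_1 = 8.13 + -1.91*1 = 6.22
i=2: S_2 = 8.13 + -1.91*2 = 4.31
i=3: S_3 = 8.13 + -1.91*3 = 2.4
i=4: S_4 = 8.13 + -1.91*4 = 0.49
The first 5 terms are: [8.13, 6.22, 4.31, 2.4, 0.49]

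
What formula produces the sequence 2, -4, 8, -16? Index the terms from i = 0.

Check ratios: -4 / 2 = -2.0
Common ratio r = -2.
First term a = 2.
Formula: S_i = 2 * (-2)^i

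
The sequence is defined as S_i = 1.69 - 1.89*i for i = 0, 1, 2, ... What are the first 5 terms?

This is an arithmetic sequence.
i=0: S_0 = 1.69 + -1.89*0 = 1.69
i=1: S_1 = 1.69 + -1.89*1 = -0.2
i=2: S_2 = 1.69 + -1.89*2 = -2.09
i=3: S_3 = 1.69 + -1.89*3 = -3.98
i=4: S_4 = 1.69 + -1.89*4 = -5.87
The first 5 terms are: [1.69, -0.2, -2.09, -3.98, -5.87]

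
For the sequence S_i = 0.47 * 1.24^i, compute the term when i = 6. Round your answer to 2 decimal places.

S_6 = 0.47 * 1.24^6 ≈ 0.47 * 3.6352 ≈ 1.71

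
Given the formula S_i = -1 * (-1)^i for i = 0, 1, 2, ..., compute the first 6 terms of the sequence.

This is a geometric sequence.
i=0: S_0 = -1 * (-1)^0 = -1
i=1: S_1 = -1 * (-1)^1 = 1
i=2: S_2 = -1 * (-1)^2 = -1
i=3: S_3 = -1 * (-1)^3 = 1
i=4: S_4 = -1 * (-1)^4 = -1
i=5: S_5 = -1 * (-1)^5 = 1
The first 6 terms are: [-1, 1, -1, 1, -1, 1]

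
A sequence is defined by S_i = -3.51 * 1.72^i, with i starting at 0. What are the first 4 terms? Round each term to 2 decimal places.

This is a geometric sequence.
i=0: S_0 = -3.51 * 1.72^0 = -3.51
i=1: S_1 = -3.51 * 1.72^1 ≈ -6.04
i=2: S_2 = -3.51 * 1.72^2 ≈ -10.38
i=3: S_3 = -3.51 * 1.72^3 ≈ -17.86
The first 4 terms are: [-3.51, -6.04, -10.38, -17.86]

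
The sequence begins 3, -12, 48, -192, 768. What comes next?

Ratios: -12 / 3 = -4.0
This is a geometric sequence with common ratio r = -4.
Next term = 768 * -4 = -3072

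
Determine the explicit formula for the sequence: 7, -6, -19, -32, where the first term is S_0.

Check differences: -6 - 7 = -13
-19 - -6 = -13
Common difference d = -13.
First term a = 7.
Formula: S_i = 7 - 13*i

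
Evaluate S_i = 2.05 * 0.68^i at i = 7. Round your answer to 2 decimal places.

S_7 = 2.05 * 0.68^7 ≈ 2.05 * 0.0672 ≈ 0.14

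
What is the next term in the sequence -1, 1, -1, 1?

Ratios: 1 / -1 = -1.0
This is a geometric sequence with common ratio r = -1.
Next term = 1 * -1 = -1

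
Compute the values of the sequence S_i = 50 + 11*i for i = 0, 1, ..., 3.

This is an arithmetic sequence.
i=0: S_0 = 50 + 11*0 = 50
i=1: S_1 = 50 + 11*1 = 61
i=2: S_2 = 50 + 11*2 = 72
i=3: S_3 = 50 + 11*3 = 83
The first 4 terms are: [50, 61, 72, 83]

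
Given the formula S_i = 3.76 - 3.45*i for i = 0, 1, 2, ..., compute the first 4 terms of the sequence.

This is an arithmetic sequence.
i=0: S_0 = 3.76 + -3.45*0 = 3.76
i=1: S_1 = 3.76 + -3.45*1 = 0.31
i=2: S_2 = 3.76 + -3.45*2 = -3.14
i=3: S_3 = 3.76 + -3.45*3 = -6.59
The first 4 terms are: [3.76, 0.31, -3.14, -6.59]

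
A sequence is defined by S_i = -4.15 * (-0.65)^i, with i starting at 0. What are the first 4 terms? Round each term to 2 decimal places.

This is a geometric sequence.
i=0: S_0 = -4.15 * (-0.65)^0 = -4.15
i=1: S_1 = -4.15 * (-0.65)^1 ≈ 2.7
i=2: S_2 = -4.15 * (-0.65)^2 ≈ -1.75
i=3: S_3 = -4.15 * (-0.65)^3 ≈ 1.14
The first 4 terms are: [-4.15, 2.7, -1.75, 1.14]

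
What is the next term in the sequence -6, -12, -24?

Ratios: -12 / -6 = 2.0
This is a geometric sequence with common ratio r = 2.
Next term = -24 * 2 = -48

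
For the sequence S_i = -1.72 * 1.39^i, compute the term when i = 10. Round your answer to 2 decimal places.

S_10 = -1.72 * 1.39^10 ≈ -1.72 * 26.9245 ≈ -46.31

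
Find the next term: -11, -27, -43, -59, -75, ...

Differences: -27 - -11 = -16
This is an arithmetic sequence with common difference d = -16.
Next term = -75 + -16 = -91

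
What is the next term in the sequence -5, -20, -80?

Ratios: -20 / -5 = 4.0
This is a geometric sequence with common ratio r = 4.
Next term = -80 * 4 = -320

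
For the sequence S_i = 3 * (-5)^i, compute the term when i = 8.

S_8 = 3 * (-5)^8 = 3 * 390625 = 1171875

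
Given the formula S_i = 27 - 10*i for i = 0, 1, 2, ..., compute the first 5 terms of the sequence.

This is an arithmetic sequence.
i=0: S_0 = 27 + -10*0 = 27
i=1: S_1 = 27 + -10*1 = 17
i=2: S_2 = 27 + -10*2 = 7
i=3: S_3 = 27 + -10*3 = -3
i=4: S_4 = 27 + -10*4 = -13
The first 5 terms are: [27, 17, 7, -3, -13]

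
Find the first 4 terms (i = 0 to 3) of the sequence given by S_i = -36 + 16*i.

This is an arithmetic sequence.
i=0: S_0 = -36 + 16*0 = -36
i=1: S_1 = -36 + 16*1 = -20
i=2: S_2 = -36 + 16*2 = -4
i=3: S_3 = -36 + 16*3 = 12
The first 4 terms are: [-36, -20, -4, 12]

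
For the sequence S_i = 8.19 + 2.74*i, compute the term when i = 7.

S_7 = 8.19 + 2.74*7 = 8.19 + 19.18 = 27.37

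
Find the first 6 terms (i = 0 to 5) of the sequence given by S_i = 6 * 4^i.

This is a geometric sequence.
i=0: S_0 = 6 * 4^0 = 6
i=1: S_1 = 6 * 4^1 = 24
i=2: S_2 = 6 * 4^2 = 96
i=3: S_3 = 6 * 4^3 = 384
i=4: S_4 = 6 * 4^4 = 1536
i=5: S_5 = 6 * 4^5 = 6144
The first 6 terms are: [6, 24, 96, 384, 1536, 6144]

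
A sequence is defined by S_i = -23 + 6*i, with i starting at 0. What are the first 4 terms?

This is an arithmetic sequence.
i=0: S_0 = -23 + 6*0 = -23
i=1: S_1 = -23 + 6*1 = -17
i=2: S_2 = -23 + 6*2 = -11
i=3: S_3 = -23 + 6*3 = -5
The first 4 terms are: [-23, -17, -11, -5]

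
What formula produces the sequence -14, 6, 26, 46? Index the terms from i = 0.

Check differences: 6 - -14 = 20
26 - 6 = 20
Common difference d = 20.
First term a = -14.
Formula: S_i = -14 + 20*i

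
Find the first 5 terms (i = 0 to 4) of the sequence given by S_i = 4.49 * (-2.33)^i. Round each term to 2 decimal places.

This is a geometric sequence.
i=0: S_0 = 4.49 * (-2.33)^0 = 4.49
i=1: S_1 = 4.49 * (-2.33)^1 ≈ -10.46
i=2: S_2 = 4.49 * (-2.33)^2 ≈ 24.38
i=3: S_3 = 4.49 * (-2.33)^3 ≈ -56.8
i=4: S_4 = 4.49 * (-2.33)^4 ≈ 132.33
The first 5 terms are: [4.49, -10.46, 24.38, -56.8, 132.33]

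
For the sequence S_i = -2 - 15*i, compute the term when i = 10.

S_10 = -2 + -15*10 = -2 + -150 = -152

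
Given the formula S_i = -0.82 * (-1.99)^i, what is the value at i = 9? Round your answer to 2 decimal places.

S_9 = -0.82 * (-1.99)^9 ≈ -0.82 * -489.4155 ≈ 401.32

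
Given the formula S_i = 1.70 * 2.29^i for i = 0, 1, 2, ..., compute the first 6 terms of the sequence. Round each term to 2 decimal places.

This is a geometric sequence.
i=0: S_0 = 1.7 * 2.29^0 = 1.7
i=1: S_1 = 1.7 * 2.29^1 ≈ 3.89
i=2: S_2 = 1.7 * 2.29^2 ≈ 8.91
i=3: S_3 = 1.7 * 2.29^3 ≈ 20.42
i=4: S_4 = 1.7 * 2.29^4 ≈ 46.75
i=5: S_5 = 1.7 * 2.29^5 ≈ 107.06
The first 6 terms are: [1.7, 3.89, 8.91, 20.42, 46.75, 107.06]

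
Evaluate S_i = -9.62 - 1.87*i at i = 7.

S_7 = -9.62 + -1.87*7 = -9.62 + -13.09 = -22.71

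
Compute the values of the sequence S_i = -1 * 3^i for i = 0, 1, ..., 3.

This is a geometric sequence.
i=0: S_0 = -1 * 3^0 = -1
i=1: S_1 = -1 * 3^1 = -3
i=2: S_2 = -1 * 3^2 = -9
i=3: S_3 = -1 * 3^3 = -27
The first 4 terms are: [-1, -3, -9, -27]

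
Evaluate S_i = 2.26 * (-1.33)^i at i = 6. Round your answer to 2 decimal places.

S_6 = 2.26 * (-1.33)^6 ≈ 2.26 * 5.5349 ≈ 12.51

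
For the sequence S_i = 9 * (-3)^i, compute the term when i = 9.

S_9 = 9 * (-3)^9 = 9 * -19683 = -177147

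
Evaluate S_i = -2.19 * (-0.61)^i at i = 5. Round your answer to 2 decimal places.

S_5 = -2.19 * (-0.61)^5 ≈ -2.19 * -0.08446 ≈ 0.18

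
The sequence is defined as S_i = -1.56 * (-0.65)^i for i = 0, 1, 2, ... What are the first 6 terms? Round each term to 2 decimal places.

This is a geometric sequence.
i=0: S_0 = -1.56 * (-0.65)^0 = -1.56
i=1: S_1 = -1.56 * (-0.65)^1 ≈ 1.01
i=2: S_2 = -1.56 * (-0.65)^2 ≈ -0.66
i=3: S_3 = -1.56 * (-0.65)^3 ≈ 0.43
i=4: S_4 = -1.56 * (-0.65)^4 ≈ -0.28
i=5: S_5 = -1.56 * (-0.65)^5 ≈ 0.18
The first 6 terms are: [-1.56, 1.01, -0.66, 0.43, -0.28, 0.18]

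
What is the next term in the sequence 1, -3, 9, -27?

Ratios: -3 / 1 = -3.0
This is a geometric sequence with common ratio r = -3.
Next term = -27 * -3 = 81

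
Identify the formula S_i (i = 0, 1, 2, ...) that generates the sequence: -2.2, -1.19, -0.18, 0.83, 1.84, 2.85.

Check differences: -1.19 - -2.2 = 1.01
-0.18 - -1.19 = 1.01
Common difference d = 1.01.
First term a = -2.2.
Formula: S_i = -2.20 + 1.01*i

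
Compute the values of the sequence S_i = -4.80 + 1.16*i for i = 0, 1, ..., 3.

This is an arithmetic sequence.
i=0: S_0 = -4.8 + 1.16*0 = -4.8
i=1: S_1 = -4.8 + 1.16*1 = -3.64
i=2: S_2 = -4.8 + 1.16*2 = -2.48
i=3: S_3 = -4.8 + 1.16*3 = -1.32
The first 4 terms are: [-4.8, -3.64, -2.48, -1.32]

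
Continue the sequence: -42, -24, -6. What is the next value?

Differences: -24 - -42 = 18
This is an arithmetic sequence with common difference d = 18.
Next term = -6 + 18 = 12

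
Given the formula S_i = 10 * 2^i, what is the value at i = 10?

S_10 = 10 * 2^10 = 10 * 1024 = 10240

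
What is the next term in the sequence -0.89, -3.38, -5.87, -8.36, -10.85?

Differences: -3.38 - -0.89 = -2.49
This is an arithmetic sequence with common difference d = -2.49.
Next term = -10.85 + -2.49 = -13.34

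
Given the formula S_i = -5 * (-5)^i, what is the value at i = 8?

S_8 = -5 * (-5)^8 = -5 * 390625 = -1953125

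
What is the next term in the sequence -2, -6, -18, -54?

Ratios: -6 / -2 = 3.0
This is a geometric sequence with common ratio r = 3.
Next term = -54 * 3 = -162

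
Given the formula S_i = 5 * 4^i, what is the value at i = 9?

S_9 = 5 * 4^9 = 5 * 262144 = 1310720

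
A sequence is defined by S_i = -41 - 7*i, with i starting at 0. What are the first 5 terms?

This is an arithmetic sequence.
i=0: S_0 = -41 + -7*0 = -41
i=1: S_1 = -41 + -7*1 = -48
i=2: S_2 = -41 + -7*2 = -55
i=3: S_3 = -41 + -7*3 = -62
i=4: S_4 = -41 + -7*4 = -69
The first 5 terms are: [-41, -48, -55, -62, -69]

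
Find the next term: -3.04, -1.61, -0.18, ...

Differences: -1.61 - -3.04 = 1.43
This is an arithmetic sequence with common difference d = 1.43.
Next term = -0.18 + 1.43 = 1.25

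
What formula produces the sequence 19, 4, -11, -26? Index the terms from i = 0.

Check differences: 4 - 19 = -15
-11 - 4 = -15
Common difference d = -15.
First term a = 19.
Formula: S_i = 19 - 15*i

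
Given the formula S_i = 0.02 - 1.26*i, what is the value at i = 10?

S_10 = 0.02 + -1.26*10 = 0.02 + -12.6 = -12.58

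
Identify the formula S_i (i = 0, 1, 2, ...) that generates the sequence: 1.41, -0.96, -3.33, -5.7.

Check differences: -0.96 - 1.41 = -2.37
-3.33 - -0.96 = -2.37
Common difference d = -2.37.
First term a = 1.41.
Formula: S_i = 1.41 - 2.37*i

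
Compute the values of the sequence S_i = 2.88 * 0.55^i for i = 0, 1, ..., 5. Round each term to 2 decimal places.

This is a geometric sequence.
i=0: S_0 = 2.88 * 0.55^0 = 2.88
i=1: S_1 = 2.88 * 0.55^1 ≈ 1.58
i=2: S_2 = 2.88 * 0.55^2 ≈ 0.87
i=3: S_3 = 2.88 * 0.55^3 ≈ 0.48
i=4: S_4 = 2.88 * 0.55^4 ≈ 0.26
i=5: S_5 = 2.88 * 0.55^5 ≈ 0.14
The first 6 terms are: [2.88, 1.58, 0.87, 0.48, 0.26, 0.14]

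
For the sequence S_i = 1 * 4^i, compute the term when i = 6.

S_6 = 1 * 4^6 = 1 * 4096 = 4096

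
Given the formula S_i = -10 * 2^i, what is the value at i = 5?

S_5 = -10 * 2^5 = -10 * 32 = -320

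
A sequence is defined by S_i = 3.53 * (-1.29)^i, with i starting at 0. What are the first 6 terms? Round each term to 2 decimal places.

This is a geometric sequence.
i=0: S_0 = 3.53 * (-1.29)^0 = 3.53
i=1: S_1 = 3.53 * (-1.29)^1 ≈ -4.55
i=2: S_2 = 3.53 * (-1.29)^2 ≈ 5.87
i=3: S_3 = 3.53 * (-1.29)^3 ≈ -7.58
i=4: S_4 = 3.53 * (-1.29)^4 ≈ 9.78
i=5: S_5 = 3.53 * (-1.29)^5 ≈ -12.61
The first 6 terms are: [3.53, -4.55, 5.87, -7.58, 9.78, -12.61]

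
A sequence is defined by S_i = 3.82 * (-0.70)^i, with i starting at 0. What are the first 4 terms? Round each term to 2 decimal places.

This is a geometric sequence.
i=0: S_0 = 3.82 * (-0.7)^0 = 3.82
i=1: S_1 = 3.82 * (-0.7)^1 ≈ -2.67
i=2: S_2 = 3.82 * (-0.7)^2 ≈ 1.87
i=3: S_3 = 3.82 * (-0.7)^3 ≈ -1.31
The first 4 terms are: [3.82, -2.67, 1.87, -1.31]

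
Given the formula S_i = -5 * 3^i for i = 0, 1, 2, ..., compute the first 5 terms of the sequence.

This is a geometric sequence.
i=0: S_0 = -5 * 3^0 = -5
i=1: S_1 = -5 * 3^1 = -15
i=2: S_2 = -5 * 3^2 = -45
i=3: S_3 = -5 * 3^3 = -135
i=4: S_4 = -5 * 3^4 = -405
The first 5 terms are: [-5, -15, -45, -135, -405]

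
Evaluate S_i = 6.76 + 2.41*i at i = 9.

S_9 = 6.76 + 2.41*9 = 6.76 + 21.69 = 28.45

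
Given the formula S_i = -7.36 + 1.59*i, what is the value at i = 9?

S_9 = -7.36 + 1.59*9 = -7.36 + 14.31 = 6.95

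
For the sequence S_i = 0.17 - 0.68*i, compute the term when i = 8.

S_8 = 0.17 + -0.68*8 = 0.17 + -5.44 = -5.27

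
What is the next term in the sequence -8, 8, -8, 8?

Ratios: 8 / -8 = -1.0
This is a geometric sequence with common ratio r = -1.
Next term = 8 * -1 = -8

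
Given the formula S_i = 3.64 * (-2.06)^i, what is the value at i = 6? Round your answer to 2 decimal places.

S_6 = 3.64 * (-2.06)^6 ≈ 3.64 * 76.4193 ≈ 278.17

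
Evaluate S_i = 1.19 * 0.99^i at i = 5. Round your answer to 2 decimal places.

S_5 = 1.19 * 0.99^5 ≈ 1.19 * 0.951 ≈ 1.13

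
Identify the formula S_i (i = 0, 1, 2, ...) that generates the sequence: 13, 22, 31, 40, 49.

Check differences: 22 - 13 = 9
31 - 22 = 9
Common difference d = 9.
First term a = 13.
Formula: S_i = 13 + 9*i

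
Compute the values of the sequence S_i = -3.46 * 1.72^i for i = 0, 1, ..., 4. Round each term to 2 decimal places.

This is a geometric sequence.
i=0: S_0 = -3.46 * 1.72^0 = -3.46
i=1: S_1 = -3.46 * 1.72^1 ≈ -5.95
i=2: S_2 = -3.46 * 1.72^2 ≈ -10.24
i=3: S_3 = -3.46 * 1.72^3 ≈ -17.61
i=4: S_4 = -3.46 * 1.72^4 ≈ -30.28
The first 5 terms are: [-3.46, -5.95, -10.24, -17.61, -30.28]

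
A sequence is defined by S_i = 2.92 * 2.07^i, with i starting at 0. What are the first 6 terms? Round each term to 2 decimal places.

This is a geometric sequence.
i=0: S_0 = 2.92 * 2.07^0 = 2.92
i=1: S_1 = 2.92 * 2.07^1 ≈ 6.04
i=2: S_2 = 2.92 * 2.07^2 ≈ 12.51
i=3: S_3 = 2.92 * 2.07^3 ≈ 25.9
i=4: S_4 = 2.92 * 2.07^4 ≈ 53.61
i=5: S_5 = 2.92 * 2.07^5 ≈ 110.98
The first 6 terms are: [2.92, 6.04, 12.51, 25.9, 53.61, 110.98]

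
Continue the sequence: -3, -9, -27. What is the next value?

Ratios: -9 / -3 = 3.0
This is a geometric sequence with common ratio r = 3.
Next term = -27 * 3 = -81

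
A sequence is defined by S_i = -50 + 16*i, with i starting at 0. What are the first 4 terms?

This is an arithmetic sequence.
i=0: S_0 = -50 + 16*0 = -50
i=1: S_1 = -50 + 16*1 = -34
i=2: S_2 = -50 + 16*2 = -18
i=3: S_3 = -50 + 16*3 = -2
The first 4 terms are: [-50, -34, -18, -2]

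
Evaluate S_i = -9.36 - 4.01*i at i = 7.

S_7 = -9.36 + -4.01*7 = -9.36 + -28.07 = -37.43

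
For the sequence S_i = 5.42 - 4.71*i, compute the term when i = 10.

S_10 = 5.42 + -4.71*10 = 5.42 + -47.1 = -41.68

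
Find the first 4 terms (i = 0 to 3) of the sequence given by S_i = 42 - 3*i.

This is an arithmetic sequence.
i=0: S_0 = 42 + -3*0 = 42
i=1: S_1 = 42 + -3*1 = 39
i=2: S_2 = 42 + -3*2 = 36
i=3: S_3 = 42 + -3*3 = 33
The first 4 terms are: [42, 39, 36, 33]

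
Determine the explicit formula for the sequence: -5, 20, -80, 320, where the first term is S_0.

Check ratios: 20 / -5 = -4.0
Common ratio r = -4.
First term a = -5.
Formula: S_i = -5 * (-4)^i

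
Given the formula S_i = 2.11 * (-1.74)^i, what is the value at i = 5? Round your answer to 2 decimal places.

S_5 = 2.11 * (-1.74)^5 ≈ 2.11 * -15.9495 ≈ -33.65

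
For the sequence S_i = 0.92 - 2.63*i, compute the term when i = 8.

S_8 = 0.92 + -2.63*8 = 0.92 + -21.04 = -20.12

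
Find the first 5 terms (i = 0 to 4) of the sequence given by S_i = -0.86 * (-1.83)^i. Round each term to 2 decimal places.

This is a geometric sequence.
i=0: S_0 = -0.86 * (-1.83)^0 = -0.86
i=1: S_1 = -0.86 * (-1.83)^1 ≈ 1.57
i=2: S_2 = -0.86 * (-1.83)^2 ≈ -2.88
i=3: S_3 = -0.86 * (-1.83)^3 ≈ 5.27
i=4: S_4 = -0.86 * (-1.83)^4 ≈ -9.65
The first 5 terms are: [-0.86, 1.57, -2.88, 5.27, -9.65]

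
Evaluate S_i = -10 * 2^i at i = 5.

S_5 = -10 * 2^5 = -10 * 32 = -320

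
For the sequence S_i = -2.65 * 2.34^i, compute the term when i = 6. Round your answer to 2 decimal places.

S_6 = -2.65 * 2.34^6 ≈ -2.65 * 164.1705 ≈ -435.05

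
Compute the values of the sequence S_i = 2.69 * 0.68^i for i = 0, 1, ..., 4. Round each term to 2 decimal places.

This is a geometric sequence.
i=0: S_0 = 2.69 * 0.68^0 = 2.69
i=1: S_1 = 2.69 * 0.68^1 ≈ 1.83
i=2: S_2 = 2.69 * 0.68^2 ≈ 1.24
i=3: S_3 = 2.69 * 0.68^3 ≈ 0.85
i=4: S_4 = 2.69 * 0.68^4 ≈ 0.58
The first 5 terms are: [2.69, 1.83, 1.24, 0.85, 0.58]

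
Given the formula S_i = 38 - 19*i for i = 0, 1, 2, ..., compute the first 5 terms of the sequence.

This is an arithmetic sequence.
i=0: S_0 = 38 + -19*0 = 38
i=1: S_1 = 38 + -19*1 = 19
i=2: S_2 = 38 + -19*2 = 0
i=3: S_3 = 38 + -19*3 = -19
i=4: S_4 = 38 + -19*4 = -38
The first 5 terms are: [38, 19, 0, -19, -38]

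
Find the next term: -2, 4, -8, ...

Ratios: 4 / -2 = -2.0
This is a geometric sequence with common ratio r = -2.
Next term = -8 * -2 = 16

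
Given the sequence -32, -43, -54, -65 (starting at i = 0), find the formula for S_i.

Check differences: -43 - -32 = -11
-54 - -43 = -11
Common difference d = -11.
First term a = -32.
Formula: S_i = -32 - 11*i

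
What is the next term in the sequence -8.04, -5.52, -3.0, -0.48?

Differences: -5.52 - -8.04 = 2.52
This is an arithmetic sequence with common difference d = 2.52.
Next term = -0.48 + 2.52 = 2.04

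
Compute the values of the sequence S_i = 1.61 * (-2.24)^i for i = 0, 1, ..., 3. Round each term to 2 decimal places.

This is a geometric sequence.
i=0: S_0 = 1.61 * (-2.24)^0 = 1.61
i=1: S_1 = 1.61 * (-2.24)^1 ≈ -3.61
i=2: S_2 = 1.61 * (-2.24)^2 ≈ 8.08
i=3: S_3 = 1.61 * (-2.24)^3 ≈ -18.1
The first 4 terms are: [1.61, -3.61, 8.08, -18.1]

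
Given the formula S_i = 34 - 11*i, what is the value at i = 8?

S_8 = 34 + -11*8 = 34 + -88 = -54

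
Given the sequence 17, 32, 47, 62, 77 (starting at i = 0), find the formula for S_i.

Check differences: 32 - 17 = 15
47 - 32 = 15
Common difference d = 15.
First term a = 17.
Formula: S_i = 17 + 15*i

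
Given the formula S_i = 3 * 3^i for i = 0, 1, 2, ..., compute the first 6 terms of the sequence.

This is a geometric sequence.
i=0: S_0 = 3 * 3^0 = 3
i=1: S_1 = 3 * 3^1 = 9
i=2: S_2 = 3 * 3^2 = 27
i=3: S_3 = 3 * 3^3 = 81
i=4: S_4 = 3 * 3^4 = 243
i=5: S_5 = 3 * 3^5 = 729
The first 6 terms are: [3, 9, 27, 81, 243, 729]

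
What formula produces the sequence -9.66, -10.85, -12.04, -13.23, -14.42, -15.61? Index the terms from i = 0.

Check differences: -10.85 - -9.66 = -1.19
-12.04 - -10.85 = -1.19
Common difference d = -1.19.
First term a = -9.66.
Formula: S_i = -9.66 - 1.19*i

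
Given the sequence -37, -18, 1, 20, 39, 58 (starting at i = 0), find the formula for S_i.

Check differences: -18 - -37 = 19
1 - -18 = 19
Common difference d = 19.
First term a = -37.
Formula: S_i = -37 + 19*i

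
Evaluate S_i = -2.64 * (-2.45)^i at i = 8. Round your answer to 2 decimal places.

S_8 = -2.64 * (-2.45)^8 ≈ -2.64 * 1298.1614 ≈ -3427.15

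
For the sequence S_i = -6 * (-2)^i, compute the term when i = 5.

S_5 = -6 * (-2)^5 = -6 * -32 = 192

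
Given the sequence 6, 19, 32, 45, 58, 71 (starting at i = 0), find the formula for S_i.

Check differences: 19 - 6 = 13
32 - 19 = 13
Common difference d = 13.
First term a = 6.
Formula: S_i = 6 + 13*i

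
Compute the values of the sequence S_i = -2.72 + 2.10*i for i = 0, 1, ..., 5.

This is an arithmetic sequence.
i=0: S_0 = -2.72 + 2.1*0 = -2.72
i=1: S_1 = -2.72 + 2.1*1 = -0.62
i=2: S_2 = -2.72 + 2.1*2 = 1.48
i=3: S_3 = -2.72 + 2.1*3 = 3.58
i=4: S_4 = -2.72 + 2.1*4 = 5.68
i=5: S_5 = -2.72 + 2.1*5 = 7.78
The first 6 terms are: [-2.72, -0.62, 1.48, 3.58, 5.68, 7.78]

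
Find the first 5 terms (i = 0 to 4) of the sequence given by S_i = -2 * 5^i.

This is a geometric sequence.
i=0: S_0 = -2 * 5^0 = -2
i=1: S_1 = -2 * 5^1 = -10
i=2: S_2 = -2 * 5^2 = -50
i=3: S_3 = -2 * 5^3 = -250
i=4: S_4 = -2 * 5^4 = -1250
The first 5 terms are: [-2, -10, -50, -250, -1250]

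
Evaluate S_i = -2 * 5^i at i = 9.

S_9 = -2 * 5^9 = -2 * 1953125 = -3906250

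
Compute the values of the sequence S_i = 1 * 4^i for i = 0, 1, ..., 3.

This is a geometric sequence.
i=0: S_0 = 1 * 4^0 = 1
i=1: S_1 = 1 * 4^1 = 4
i=2: S_2 = 1 * 4^2 = 16
i=3: S_3 = 1 * 4^3 = 64
The first 4 terms are: [1, 4, 16, 64]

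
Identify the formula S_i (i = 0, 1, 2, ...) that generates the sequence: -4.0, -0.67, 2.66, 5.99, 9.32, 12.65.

Check differences: -0.67 - -4.0 = 3.33
2.66 - -0.67 = 3.33
Common difference d = 3.33.
First term a = -4.0.
Formula: S_i = -4.00 + 3.33*i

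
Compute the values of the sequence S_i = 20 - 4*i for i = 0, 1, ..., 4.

This is an arithmetic sequence.
i=0: S_0 = 20 + -4*0 = 20
i=1: S_1 = 20 + -4*1 = 16
i=2: S_2 = 20 + -4*2 = 12
i=3: S_3 = 20 + -4*3 = 8
i=4: S_4 = 20 + -4*4 = 4
The first 5 terms are: [20, 16, 12, 8, 4]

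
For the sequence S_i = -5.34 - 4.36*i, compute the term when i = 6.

S_6 = -5.34 + -4.36*6 = -5.34 + -26.16 = -31.5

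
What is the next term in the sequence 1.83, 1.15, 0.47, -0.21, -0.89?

Differences: 1.15 - 1.83 = -0.68
This is an arithmetic sequence with common difference d = -0.68.
Next term = -0.89 + -0.68 = -1.57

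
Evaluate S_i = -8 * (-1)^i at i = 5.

S_5 = -8 * (-1)^5 = -8 * -1 = 8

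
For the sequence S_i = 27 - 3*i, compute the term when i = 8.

S_8 = 27 + -3*8 = 27 + -24 = 3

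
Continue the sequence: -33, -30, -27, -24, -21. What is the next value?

Differences: -30 - -33 = 3
This is an arithmetic sequence with common difference d = 3.
Next term = -21 + 3 = -18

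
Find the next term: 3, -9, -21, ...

Differences: -9 - 3 = -12
This is an arithmetic sequence with common difference d = -12.
Next term = -21 + -12 = -33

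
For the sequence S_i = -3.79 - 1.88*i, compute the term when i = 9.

S_9 = -3.79 + -1.88*9 = -3.79 + -16.92 = -20.71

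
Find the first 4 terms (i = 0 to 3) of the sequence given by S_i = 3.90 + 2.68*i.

This is an arithmetic sequence.
i=0: S_0 = 3.9 + 2.68*0 = 3.9
i=1: S_1 = 3.9 + 2.68*1 = 6.58
i=2: S_2 = 3.9 + 2.68*2 = 9.26
i=3: S_3 = 3.9 + 2.68*3 = 11.94
The first 4 terms are: [3.9, 6.58, 9.26, 11.94]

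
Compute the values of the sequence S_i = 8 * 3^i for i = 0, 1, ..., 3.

This is a geometric sequence.
i=0: S_0 = 8 * 3^0 = 8
i=1: S_1 = 8 * 3^1 = 24
i=2: S_2 = 8 * 3^2 = 72
i=3: S_3 = 8 * 3^3 = 216
The first 4 terms are: [8, 24, 72, 216]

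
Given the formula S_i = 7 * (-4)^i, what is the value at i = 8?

S_8 = 7 * (-4)^8 = 7 * 65536 = 458752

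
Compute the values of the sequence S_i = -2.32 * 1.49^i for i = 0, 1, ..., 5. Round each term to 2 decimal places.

This is a geometric sequence.
i=0: S_0 = -2.32 * 1.49^0 = -2.32
i=1: S_1 = -2.32 * 1.49^1 ≈ -3.46
i=2: S_2 = -2.32 * 1.49^2 ≈ -5.15
i=3: S_3 = -2.32 * 1.49^3 ≈ -7.67
i=4: S_4 = -2.32 * 1.49^4 ≈ -11.43
i=5: S_5 = -2.32 * 1.49^5 ≈ -17.04
The first 6 terms are: [-2.32, -3.46, -5.15, -7.67, -11.43, -17.04]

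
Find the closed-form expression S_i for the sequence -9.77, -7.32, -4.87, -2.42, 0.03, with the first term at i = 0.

Check differences: -7.32 - -9.77 = 2.45
-4.87 - -7.32 = 2.45
Common difference d = 2.45.
First term a = -9.77.
Formula: S_i = -9.77 + 2.45*i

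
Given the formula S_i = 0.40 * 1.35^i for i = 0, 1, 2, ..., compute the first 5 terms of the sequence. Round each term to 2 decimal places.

This is a geometric sequence.
i=0: S_0 = 0.4 * 1.35^0 = 0.4
i=1: S_1 = 0.4 * 1.35^1 = 0.54
i=2: S_2 = 0.4 * 1.35^2 ≈ 0.73
i=3: S_3 = 0.4 * 1.35^3 ≈ 0.98
i=4: S_4 = 0.4 * 1.35^4 ≈ 1.33
The first 5 terms are: [0.4, 0.54, 0.73, 0.98, 1.33]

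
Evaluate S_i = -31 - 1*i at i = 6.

S_6 = -31 + -1*6 = -31 + -6 = -37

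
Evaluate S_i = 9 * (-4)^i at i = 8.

S_8 = 9 * (-4)^8 = 9 * 65536 = 589824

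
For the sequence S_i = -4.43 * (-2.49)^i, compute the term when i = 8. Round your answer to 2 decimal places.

S_8 = -4.43 * (-2.49)^8 ≈ -4.43 * 1477.7289 ≈ -6546.34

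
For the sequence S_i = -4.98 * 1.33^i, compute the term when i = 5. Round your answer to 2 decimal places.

S_5 = -4.98 * 1.33^5 ≈ -4.98 * 4.1616 ≈ -20.72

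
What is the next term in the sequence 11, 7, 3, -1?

Differences: 7 - 11 = -4
This is an arithmetic sequence with common difference d = -4.
Next term = -1 + -4 = -5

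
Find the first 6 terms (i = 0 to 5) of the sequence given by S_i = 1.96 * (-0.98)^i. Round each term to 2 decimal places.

This is a geometric sequence.
i=0: S_0 = 1.96 * (-0.98)^0 = 1.96
i=1: S_1 = 1.96 * (-0.98)^1 ≈ -1.92
i=2: S_2 = 1.96 * (-0.98)^2 ≈ 1.88
i=3: S_3 = 1.96 * (-0.98)^3 ≈ -1.84
i=4: S_4 = 1.96 * (-0.98)^4 ≈ 1.81
i=5: S_5 = 1.96 * (-0.98)^5 ≈ -1.77
The first 6 terms are: [1.96, -1.92, 1.88, -1.84, 1.81, -1.77]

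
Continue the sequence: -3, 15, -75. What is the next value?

Ratios: 15 / -3 = -5.0
This is a geometric sequence with common ratio r = -5.
Next term = -75 * -5 = 375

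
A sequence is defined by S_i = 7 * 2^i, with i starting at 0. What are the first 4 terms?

This is a geometric sequence.
i=0: S_0 = 7 * 2^0 = 7
i=1: S_1 = 7 * 2^1 = 14
i=2: S_2 = 7 * 2^2 = 28
i=3: S_3 = 7 * 2^3 = 56
The first 4 terms are: [7, 14, 28, 56]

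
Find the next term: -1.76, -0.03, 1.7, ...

Differences: -0.03 - -1.76 = 1.73
This is an arithmetic sequence with common difference d = 1.73.
Next term = 1.7 + 1.73 = 3.43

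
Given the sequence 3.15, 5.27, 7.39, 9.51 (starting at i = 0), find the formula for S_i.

Check differences: 5.27 - 3.15 = 2.12
7.39 - 5.27 = 2.12
Common difference d = 2.12.
First term a = 3.15.
Formula: S_i = 3.15 + 2.12*i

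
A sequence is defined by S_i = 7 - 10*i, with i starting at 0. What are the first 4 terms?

This is an arithmetic sequence.
i=0: S_0 = 7 + -10*0 = 7
i=1: S_1 = 7 + -10*1 = -3
i=2: S_2 = 7 + -10*2 = -13
i=3: S_3 = 7 + -10*3 = -23
The first 4 terms are: [7, -3, -13, -23]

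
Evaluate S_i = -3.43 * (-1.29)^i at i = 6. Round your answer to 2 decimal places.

S_6 = -3.43 * (-1.29)^6 ≈ -3.43 * 4.6083 ≈ -15.81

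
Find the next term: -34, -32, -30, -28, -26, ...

Differences: -32 - -34 = 2
This is an arithmetic sequence with common difference d = 2.
Next term = -26 + 2 = -24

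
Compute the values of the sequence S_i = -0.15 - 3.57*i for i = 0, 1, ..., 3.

This is an arithmetic sequence.
i=0: S_0 = -0.15 + -3.57*0 = -0.15
i=1: S_1 = -0.15 + -3.57*1 = -3.72
i=2: S_2 = -0.15 + -3.57*2 = -7.29
i=3: S_3 = -0.15 + -3.57*3 = -10.86
The first 4 terms are: [-0.15, -3.72, -7.29, -10.86]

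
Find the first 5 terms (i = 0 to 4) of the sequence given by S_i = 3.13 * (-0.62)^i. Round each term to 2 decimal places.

This is a geometric sequence.
i=0: S_0 = 3.13 * (-0.62)^0 = 3.13
i=1: S_1 = 3.13 * (-0.62)^1 ≈ -1.94
i=2: S_2 = 3.13 * (-0.62)^2 ≈ 1.2
i=3: S_3 = 3.13 * (-0.62)^3 ≈ -0.75
i=4: S_4 = 3.13 * (-0.62)^4 ≈ 0.46
The first 5 terms are: [3.13, -1.94, 1.2, -0.75, 0.46]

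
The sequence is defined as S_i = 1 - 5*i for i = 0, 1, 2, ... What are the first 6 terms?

This is an arithmetic sequence.
i=0: S_0 = 1 + -5*0 = 1
i=1: S_1 = 1 + -5*1 = -4
i=2: S_2 = 1 + -5*2 = -9
i=3: S_3 = 1 + -5*3 = -14
i=4: S_4 = 1 + -5*4 = -19
i=5: S_5 = 1 + -5*5 = -24
The first 6 terms are: [1, -4, -9, -14, -19, -24]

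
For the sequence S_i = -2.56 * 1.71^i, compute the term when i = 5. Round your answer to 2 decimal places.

S_5 = -2.56 * 1.71^5 ≈ -2.56 * 14.6211 ≈ -37.43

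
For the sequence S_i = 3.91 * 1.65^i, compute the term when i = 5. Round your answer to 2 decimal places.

S_5 = 3.91 * 1.65^5 ≈ 3.91 * 12.2298 ≈ 47.82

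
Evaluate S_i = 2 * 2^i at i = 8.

S_8 = 2 * 2^8 = 2 * 256 = 512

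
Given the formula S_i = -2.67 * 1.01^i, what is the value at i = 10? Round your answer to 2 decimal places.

S_10 = -2.67 * 1.01^10 ≈ -2.67 * 1.1046 ≈ -2.95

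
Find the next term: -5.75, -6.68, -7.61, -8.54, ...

Differences: -6.68 - -5.75 = -0.93
This is an arithmetic sequence with common difference d = -0.93.
Next term = -8.54 + -0.93 = -9.47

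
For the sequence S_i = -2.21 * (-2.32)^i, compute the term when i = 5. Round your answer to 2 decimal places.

S_5 = -2.21 * (-2.32)^5 ≈ -2.21 * -67.2109 ≈ 148.54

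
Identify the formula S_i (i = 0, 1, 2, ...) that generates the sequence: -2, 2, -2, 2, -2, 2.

Check ratios: 2 / -2 = -1.0
Common ratio r = -1.
First term a = -2.
Formula: S_i = -2 * (-1)^i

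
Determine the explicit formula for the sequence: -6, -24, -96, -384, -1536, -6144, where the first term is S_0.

Check ratios: -24 / -6 = 4.0
Common ratio r = 4.
First term a = -6.
Formula: S_i = -6 * 4^i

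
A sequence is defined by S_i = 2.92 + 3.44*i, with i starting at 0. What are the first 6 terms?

This is an arithmetic sequence.
i=0: S_0 = 2.92 + 3.44*0 = 2.92
i=1: S_1 = 2.92 + 3.44*1 = 6.36
i=2: S_2 = 2.92 + 3.44*2 = 9.8
i=3: S_3 = 2.92 + 3.44*3 = 13.24
i=4: S_4 = 2.92 + 3.44*4 = 16.68
i=5: S_5 = 2.92 + 3.44*5 = 20.12
The first 6 terms are: [2.92, 6.36, 9.8, 13.24, 16.68, 20.12]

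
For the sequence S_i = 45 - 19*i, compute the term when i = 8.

S_8 = 45 + -19*8 = 45 + -152 = -107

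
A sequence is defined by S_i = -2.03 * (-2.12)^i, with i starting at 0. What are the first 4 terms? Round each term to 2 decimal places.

This is a geometric sequence.
i=0: S_0 = -2.03 * (-2.12)^0 = -2.03
i=1: S_1 = -2.03 * (-2.12)^1 ≈ 4.3
i=2: S_2 = -2.03 * (-2.12)^2 ≈ -9.12
i=3: S_3 = -2.03 * (-2.12)^3 ≈ 19.34
The first 4 terms are: [-2.03, 4.3, -9.12, 19.34]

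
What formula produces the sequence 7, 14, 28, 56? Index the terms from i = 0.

Check ratios: 14 / 7 = 2.0
Common ratio r = 2.
First term a = 7.
Formula: S_i = 7 * 2^i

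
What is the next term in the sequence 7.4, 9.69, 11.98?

Differences: 9.69 - 7.4 = 2.29
This is an arithmetic sequence with common difference d = 2.29.
Next term = 11.98 + 2.29 = 14.27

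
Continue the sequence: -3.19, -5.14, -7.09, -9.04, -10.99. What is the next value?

Differences: -5.14 - -3.19 = -1.95
This is an arithmetic sequence with common difference d = -1.95.
Next term = -10.99 + -1.95 = -12.94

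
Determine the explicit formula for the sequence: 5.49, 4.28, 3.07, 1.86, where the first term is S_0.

Check differences: 4.28 - 5.49 = -1.21
3.07 - 4.28 = -1.21
Common difference d = -1.21.
First term a = 5.49.
Formula: S_i = 5.49 - 1.21*i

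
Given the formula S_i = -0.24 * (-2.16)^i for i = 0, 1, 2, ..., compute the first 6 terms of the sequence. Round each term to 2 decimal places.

This is a geometric sequence.
i=0: S_0 = -0.24 * (-2.16)^0 = -0.24
i=1: S_1 = -0.24 * (-2.16)^1 ≈ 0.52
i=2: S_2 = -0.24 * (-2.16)^2 ≈ -1.12
i=3: S_3 = -0.24 * (-2.16)^3 ≈ 2.42
i=4: S_4 = -0.24 * (-2.16)^4 ≈ -5.22
i=5: S_5 = -0.24 * (-2.16)^5 ≈ 11.28
The first 6 terms are: [-0.24, 0.52, -1.12, 2.42, -5.22, 11.28]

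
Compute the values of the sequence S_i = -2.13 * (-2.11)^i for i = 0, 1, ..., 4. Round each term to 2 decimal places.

This is a geometric sequence.
i=0: S_0 = -2.13 * (-2.11)^0 = -2.13
i=1: S_1 = -2.13 * (-2.11)^1 ≈ 4.49
i=2: S_2 = -2.13 * (-2.11)^2 ≈ -9.48
i=3: S_3 = -2.13 * (-2.11)^3 ≈ 20.01
i=4: S_4 = -2.13 * (-2.11)^4 ≈ -42.22
The first 5 terms are: [-2.13, 4.49, -9.48, 20.01, -42.22]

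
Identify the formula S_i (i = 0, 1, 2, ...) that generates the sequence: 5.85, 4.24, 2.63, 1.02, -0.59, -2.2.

Check differences: 4.24 - 5.85 = -1.61
2.63 - 4.24 = -1.61
Common difference d = -1.61.
First term a = 5.85.
Formula: S_i = 5.85 - 1.61*i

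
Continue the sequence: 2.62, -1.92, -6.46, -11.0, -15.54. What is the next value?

Differences: -1.92 - 2.62 = -4.54
This is an arithmetic sequence with common difference d = -4.54.
Next term = -15.54 + -4.54 = -20.08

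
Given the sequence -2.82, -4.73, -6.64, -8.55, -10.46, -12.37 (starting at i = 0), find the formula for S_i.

Check differences: -4.73 - -2.82 = -1.91
-6.64 - -4.73 = -1.91
Common difference d = -1.91.
First term a = -2.82.
Formula: S_i = -2.82 - 1.91*i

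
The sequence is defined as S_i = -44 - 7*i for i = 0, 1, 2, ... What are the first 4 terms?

This is an arithmetic sequence.
i=0: S_0 = -44 + -7*0 = -44
i=1: S_1 = -44 + -7*1 = -51
i=2: S_2 = -44 + -7*2 = -58
i=3: S_3 = -44 + -7*3 = -65
The first 4 terms are: [-44, -51, -58, -65]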